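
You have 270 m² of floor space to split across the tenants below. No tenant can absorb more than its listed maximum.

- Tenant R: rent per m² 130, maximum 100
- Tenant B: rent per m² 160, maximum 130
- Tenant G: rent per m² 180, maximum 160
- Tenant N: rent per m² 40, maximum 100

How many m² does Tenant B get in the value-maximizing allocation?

110

Order the tenants by rent per m²: Tenant G 180 > Tenant B 160 > Tenant R 130 > Tenant N 40.
Tenant G takes 160 to reach its cap of 160 — 110 left.
Tenant B has room for 130 but only 110 remain, so it gets 110.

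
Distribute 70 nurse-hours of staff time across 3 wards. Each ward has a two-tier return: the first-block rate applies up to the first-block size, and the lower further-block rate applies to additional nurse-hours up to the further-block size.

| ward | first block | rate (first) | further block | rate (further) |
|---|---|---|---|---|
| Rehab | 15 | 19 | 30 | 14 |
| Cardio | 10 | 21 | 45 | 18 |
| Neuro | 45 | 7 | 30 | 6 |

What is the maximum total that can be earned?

Treat each block as its own option and order by rate: Cardio/T1 21 > Rehab/T1 19 > Cardio/T2 18 > Rehab/T2 14 > Neuro/T1 7 > Neuro/T2 6.
Cardio/T1 (21): +10 ; 60 left.
Fill Rehab T1 block (15 at 19) ; 45 left.
Fill Cardio T2 block (45 at 18) ; 0 left.
Total = 21×10 + 19×15 + 18×45 = 1305.

1305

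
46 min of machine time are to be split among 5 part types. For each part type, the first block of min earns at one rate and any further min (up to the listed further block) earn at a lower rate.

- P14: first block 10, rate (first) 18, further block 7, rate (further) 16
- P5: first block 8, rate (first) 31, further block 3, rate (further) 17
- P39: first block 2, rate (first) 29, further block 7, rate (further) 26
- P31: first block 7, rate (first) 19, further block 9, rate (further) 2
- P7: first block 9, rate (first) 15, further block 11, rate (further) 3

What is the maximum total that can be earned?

994

Rank every tier by rate: P5/tier1 31 > P39/tier1 29 > P39/tier2 26 > P31/tier1 19 > P14/tier1 18 > P5/tier2 17 > P14/tier2 16 > P7/tier1 15 > P7/tier2 3 > P31/tier2 2.
Fill P5 tier1 block (8 at 31) — 38 left.
P39 tier1 at 29: fill all 2 — 36 left.
P39 tier2 at 26: fill all 7 — 29 left.
P31/tier1 (19): +7 — 22 left.
Fill P14 tier1 block (10 at 18) — 12 left.
Fill P5 tier2 block (3 at 17) — 9 left.
Fill P14 tier2 block (7 at 16) — 2 left.
P7/tier1: +2 of 9 at 15; pool empty.
Total = 31×8 + 29×2 + 26×7 + 19×7 + 18×10 + 17×3 + 16×7 + 15×2 = 994.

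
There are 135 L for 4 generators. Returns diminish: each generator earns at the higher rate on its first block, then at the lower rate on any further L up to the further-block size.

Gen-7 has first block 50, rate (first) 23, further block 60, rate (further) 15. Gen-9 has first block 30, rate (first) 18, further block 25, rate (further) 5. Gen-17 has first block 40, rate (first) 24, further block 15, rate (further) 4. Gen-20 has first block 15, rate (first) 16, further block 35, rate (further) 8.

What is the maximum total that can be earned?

Order all 8 blocks by rate: Gen-17/first 24 > Gen-7/first 23 > Gen-9/first 18 > Gen-20/first 16 > Gen-7/second 15 > Gen-20/second 8 > Gen-9/second 5 > Gen-17/second 4.
Gen-17 first at 24: fill all 40 — 95 left.
Gen-7 first at 23: fill all 50 — 45 left.
Fill Gen-9 first block (30 at 18) — 15 left.
Gen-20/first (16): +15 — 0 left.
Total = 24×40 + 23×50 + 18×30 + 16×15 = 2890.

2890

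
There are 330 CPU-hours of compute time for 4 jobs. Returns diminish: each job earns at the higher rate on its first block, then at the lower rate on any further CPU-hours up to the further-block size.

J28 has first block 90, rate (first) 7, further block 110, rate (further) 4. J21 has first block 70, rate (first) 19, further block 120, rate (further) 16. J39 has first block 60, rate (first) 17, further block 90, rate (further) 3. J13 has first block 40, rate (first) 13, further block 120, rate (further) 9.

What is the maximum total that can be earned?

Rank every tier by rate: J21/T1 19 > J39/T1 17 > J21/T2 16 > J13/T1 13 > J13/T2 9 > J28/T1 7 > J28/T2 4 > J39/T2 3.
J21/T1 (19): +70 → 260 left.
Fill J39 T1 block (60 at 17) → 200 left.
J21 T2 at 16: fill all 120 → 80 left.
J13 T1 at 13: fill all 40 → 40 left.
40 remain; put them into J13 T2 at 9.
Total = 19×70 + 17×60 + 16×120 + 13×40 + 9×40 = 5150.

5150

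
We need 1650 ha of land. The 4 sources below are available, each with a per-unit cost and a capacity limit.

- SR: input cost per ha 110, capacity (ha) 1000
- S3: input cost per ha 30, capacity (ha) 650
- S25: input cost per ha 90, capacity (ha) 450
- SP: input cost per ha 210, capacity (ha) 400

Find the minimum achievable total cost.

Cheapest first:
S3 (30): use full 650 → 1000 ha to go.
S25 (90): use full 450 → 550 ha to go.
SR at 110: take 550 of its 1000 → requirement met.
SP: unused.
Cost = 650×30 + 450×90 + 550×110 = 120500.

120500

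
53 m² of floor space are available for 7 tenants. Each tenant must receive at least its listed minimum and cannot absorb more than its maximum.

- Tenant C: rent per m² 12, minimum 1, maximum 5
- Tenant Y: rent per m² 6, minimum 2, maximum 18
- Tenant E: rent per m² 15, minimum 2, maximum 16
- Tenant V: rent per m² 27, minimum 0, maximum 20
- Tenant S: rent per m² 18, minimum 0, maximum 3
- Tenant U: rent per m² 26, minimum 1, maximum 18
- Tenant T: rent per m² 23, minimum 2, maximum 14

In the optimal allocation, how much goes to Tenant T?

Meeting every minimum uses 1+2+2+0+0+1+2 = 8 m², leaving 45.
Rank by rent per m²: Tenant V 27 > Tenant U 26 > Tenant T 23 > Tenant S 18 > Tenant E 15 > Tenant C 12 > Tenant Y 6.
Give Tenant V 20 more to hit its cap of 20 → 25 left.
Tenant U: +17 to 18 (cap) → 8 left.
Tenant T: +8 (room for 12) → 10. Pool exhausted.

10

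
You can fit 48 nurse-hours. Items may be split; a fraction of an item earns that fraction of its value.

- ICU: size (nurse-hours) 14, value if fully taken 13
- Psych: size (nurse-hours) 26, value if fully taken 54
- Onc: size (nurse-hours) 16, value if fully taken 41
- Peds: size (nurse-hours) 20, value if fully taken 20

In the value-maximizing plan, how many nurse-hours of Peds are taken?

6

Best value per unit of size first: Onc 41/16≈2.56, Psych 54/26≈2.08, Peds 20/20≈1, ICU 13/14≈0.929.
Onc: take in full, 16 nurse-hours for value 41 — 32 left.
All 26 nurse-hours of Psych fit (value 54) — 6 remain.
Only 6 nurse-hours remain; take 6/20 of Peds for value 20×6/20 = 6.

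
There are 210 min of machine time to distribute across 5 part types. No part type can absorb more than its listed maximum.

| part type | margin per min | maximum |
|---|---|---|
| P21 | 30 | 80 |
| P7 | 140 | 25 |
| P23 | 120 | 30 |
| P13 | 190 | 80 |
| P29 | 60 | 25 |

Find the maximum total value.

Rank by margin per min: P13 190 > P7 140 > P23 120 > P29 60 > P21 30.
Give P13 80 to hit its cap of 80 ; 130 left.
P7: +25 to 25 (cap) ; 105 left.
P23 takes 30 to reach its cap of 30 ; 75 left.
P29: +25 to 25 (cap) ; 50 left.
P21 has room for 80 but only 50 remain, so it gets 50.
Total = 30×50 + 140×25 + 120×30 + 190×80 + 60×25 = 25300.

25300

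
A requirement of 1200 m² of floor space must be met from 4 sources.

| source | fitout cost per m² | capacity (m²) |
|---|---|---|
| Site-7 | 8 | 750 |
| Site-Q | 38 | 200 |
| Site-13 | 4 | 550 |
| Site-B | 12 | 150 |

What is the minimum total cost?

Use sources in increasing cost order.
Site-13 at 4: take all 550 m² → 650 still needed.
Site-7 at 8: take 650 of its 750 → requirement met.
Site-B, Site-Q: unused.
Cost = 550×4 + 650×8 = 7400.

7400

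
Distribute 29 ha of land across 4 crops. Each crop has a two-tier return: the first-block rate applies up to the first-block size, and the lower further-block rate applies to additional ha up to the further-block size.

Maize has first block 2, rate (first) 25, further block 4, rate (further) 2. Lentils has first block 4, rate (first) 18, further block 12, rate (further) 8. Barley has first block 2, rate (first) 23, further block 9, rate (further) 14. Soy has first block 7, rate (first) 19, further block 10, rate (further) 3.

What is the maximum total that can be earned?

467

Treat each block as its own option and order by rate: Maize/tier1 25 > Barley/tier1 23 > Soy/tier1 19 > Lentils/tier1 18 > Barley/tier2 14 > Lentils/tier2 8 > Soy/tier2 3 > Maize/tier2 2.
Maize/tier1 (25): +2 ; 27 left.
Barley tier1 at 23: fill all 2 ; 25 left.
Fill Soy tier1 block (7 at 19) ; 18 left.
Lentils/tier1 (18): +4 ; 14 left.
Barley tier2 at 14: fill all 9 ; 5 left.
Lentils/tier2: +5 of 12 at 8; pool empty.
Total = 25×2 + 23×2 + 19×7 + 18×4 + 14×9 + 8×5 = 467.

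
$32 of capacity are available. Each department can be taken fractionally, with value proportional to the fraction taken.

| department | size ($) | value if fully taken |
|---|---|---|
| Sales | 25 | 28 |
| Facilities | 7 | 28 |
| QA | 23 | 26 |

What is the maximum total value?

56.24

Rank by value-to-size ratio: Facilities 28/7≈4, QA 26/23≈1.13, Sales 28/25≈1.12.
Facilities: take in full, 7 $ for value 28 — 25 left.
Take all of QA (23 $, value 26) — 2 $ left.
2 $ left: a 2/25 share of Sales gives 28×2/25 = 2.24.
Total value = 56.24.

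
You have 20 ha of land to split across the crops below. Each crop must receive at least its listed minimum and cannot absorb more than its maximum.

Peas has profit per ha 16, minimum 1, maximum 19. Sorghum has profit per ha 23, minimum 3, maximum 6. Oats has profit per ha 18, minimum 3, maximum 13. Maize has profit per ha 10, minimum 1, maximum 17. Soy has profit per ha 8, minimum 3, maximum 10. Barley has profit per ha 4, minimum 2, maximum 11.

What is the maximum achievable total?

322

Meeting every minimum uses 1+3+3+1+3+2 = 13 ha, leaving 7.
Rank by profit per ha: Sorghum 23 > Oats 18 > Peas 16 > Maize 10 > Soy 8 > Barley 4.
Sorghum: +3 to 6 (cap) — 4 left.
Oats has room for 10 more but only 4 remain, so it gets 7.
Total = 16×1 + 23×6 + 18×7 + 10×1 + 8×3 + 4×2 = 322.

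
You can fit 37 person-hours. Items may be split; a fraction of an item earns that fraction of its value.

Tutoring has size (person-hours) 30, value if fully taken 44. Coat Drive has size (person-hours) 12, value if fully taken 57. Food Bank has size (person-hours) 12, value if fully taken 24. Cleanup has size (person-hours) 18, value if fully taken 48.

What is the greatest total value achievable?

Sort by value density: Coat Drive 57/12≈4.75, Cleanup 48/18≈2.67, Food Bank 24/12≈2, Tutoring 44/30≈1.47.
Coat Drive: take in full, 12 person-hours for value 57 ; 25 left.
All 18 person-hours of Cleanup fit (value 48) ; 7 remain.
Fill the last 7 person-hours with part of Food Bank: 7/12 of it earns 14.
Total value = 119.

119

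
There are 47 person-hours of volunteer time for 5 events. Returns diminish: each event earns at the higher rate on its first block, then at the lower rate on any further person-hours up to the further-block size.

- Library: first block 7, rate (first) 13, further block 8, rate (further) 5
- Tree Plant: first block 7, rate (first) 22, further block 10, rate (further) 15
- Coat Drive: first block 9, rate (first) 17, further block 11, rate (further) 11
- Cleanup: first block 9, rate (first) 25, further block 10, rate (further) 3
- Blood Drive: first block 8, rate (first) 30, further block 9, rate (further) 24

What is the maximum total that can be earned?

1063

Order all 10 blocks by rate: Blood Drive/tier1 30 > Cleanup/tier1 25 > Blood Drive/tier2 24 > Tree Plant/tier1 22 > Coat Drive/tier1 17 > Tree Plant/tier2 15 > Library/tier1 13 > Coat Drive/tier2 11 > Library/tier2 5 > Cleanup/tier2 3.
Fill Blood Drive tier1 block (8 at 30) — 39 left.
Cleanup/tier1 (25): +9 — 30 left.
Fill Blood Drive tier2 block (9 at 24) — 21 left.
Tree Plant/tier1 (22): +7 — 14 left.
Fill Coat Drive tier1 block (9 at 17) — 5 left.
Tree Plant tier2 at 15: only 5 left, fill 5.
Total = 30×8 + 25×9 + 24×9 + 22×7 + 17×9 + 15×5 = 1063.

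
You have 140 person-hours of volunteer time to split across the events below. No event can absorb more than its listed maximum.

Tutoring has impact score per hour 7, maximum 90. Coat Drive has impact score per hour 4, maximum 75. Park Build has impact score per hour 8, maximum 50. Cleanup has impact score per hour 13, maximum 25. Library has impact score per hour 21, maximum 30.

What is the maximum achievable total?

1600

Highest impact score per hour first: Library 21 > Cleanup 13 > Park Build 8 > Tutoring 7 > Coat Drive 4.
Give Library 30 to hit its cap of 30 — 110 left.
Cleanup: +25 to 25 (cap) — 85 left.
Give Park Build 50 to hit its cap of 50 — 35 left.
Tutoring: +35 (room for 90) → 35. Pool exhausted.
Total = 7×35 + 8×50 + 13×25 + 21×30 = 1600.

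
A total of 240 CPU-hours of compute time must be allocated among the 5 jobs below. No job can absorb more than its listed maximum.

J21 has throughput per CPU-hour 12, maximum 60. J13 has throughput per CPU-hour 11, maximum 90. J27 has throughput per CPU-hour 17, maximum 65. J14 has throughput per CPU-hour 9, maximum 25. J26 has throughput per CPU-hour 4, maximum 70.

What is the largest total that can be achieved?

3040

Order the jobs by throughput per CPU-hour: J27 17 > J21 12 > J13 11 > J14 9 > J26 4.
J27 takes 65 to reach its cap of 65 — 175 left.
Give J21 60 to hit its cap of 60 — 115 left.
J13 takes 90 to reach its cap of 90 — 25 left.
J14 takes 25 to reach its cap of 25 — 0 left.
Total = 12×60 + 11×90 + 17×65 + 9×25 = 3040.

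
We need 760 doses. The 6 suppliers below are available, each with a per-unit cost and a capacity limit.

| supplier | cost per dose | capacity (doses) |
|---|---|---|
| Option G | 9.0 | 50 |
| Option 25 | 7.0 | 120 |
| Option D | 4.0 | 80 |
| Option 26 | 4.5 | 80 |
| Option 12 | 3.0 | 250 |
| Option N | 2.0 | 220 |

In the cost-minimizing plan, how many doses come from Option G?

10

Use suppliers in increasing cost order.
Option N at 2.0: take all 220 doses ; 540 still needed.
Take 250 from Option 12 at 3.0 ; need 290 more.
Option D (4.0): use full 80 ; 210 doses to go.
Take 80 from Option 26 at 4.5 ; need 130 more.
Option 25 at 7.0: take all 120 doses ; 10 still needed.
Option G (9.0): take the remaining 10 ; done.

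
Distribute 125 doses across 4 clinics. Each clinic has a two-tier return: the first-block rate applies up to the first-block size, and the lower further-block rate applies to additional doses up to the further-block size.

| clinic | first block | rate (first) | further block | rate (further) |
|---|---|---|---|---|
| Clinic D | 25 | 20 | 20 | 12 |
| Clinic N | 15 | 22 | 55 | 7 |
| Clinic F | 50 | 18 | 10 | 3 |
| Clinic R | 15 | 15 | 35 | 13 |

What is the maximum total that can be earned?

Rank every tier by rate: Clinic N/tier1 22 > Clinic D/tier1 20 > Clinic F/tier1 18 > Clinic R/tier1 15 > Clinic R/tier2 13 > Clinic D/tier2 12 > Clinic N/tier2 7 > Clinic F/tier2 3.
Clinic N/tier1 (22): +15 ; 110 left.
Clinic D/tier1 (20): +25 ; 85 left.
Clinic F/tier1 (18): +50 ; 35 left.
Clinic R/tier1 (15): +15 ; 20 left.
20 remain; put them into Clinic R tier2 at 13.
Total = 22×15 + 20×25 + 18×50 + 15×15 + 13×20 = 2215.

2215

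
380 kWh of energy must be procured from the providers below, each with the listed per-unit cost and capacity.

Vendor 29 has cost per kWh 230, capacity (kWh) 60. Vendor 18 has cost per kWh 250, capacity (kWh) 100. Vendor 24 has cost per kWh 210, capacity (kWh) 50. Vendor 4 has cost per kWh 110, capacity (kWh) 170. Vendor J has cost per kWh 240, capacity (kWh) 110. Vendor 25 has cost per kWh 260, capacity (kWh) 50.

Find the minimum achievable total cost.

Fill from the cheapest provider first.
Vendor 4 at 110: take all 170 kWh — 210 still needed.
Take 50 from Vendor 24 at 210 — need 160 more.
Take 60 from Vendor 29 at 230 — need 100 more.
Vendor J at 240: take 100 of its 110 — requirement met.
Vendor 18, Vendor 25: unused.
Cost = 170×110 + 50×210 + 60×230 + 100×240 = 67000.

67000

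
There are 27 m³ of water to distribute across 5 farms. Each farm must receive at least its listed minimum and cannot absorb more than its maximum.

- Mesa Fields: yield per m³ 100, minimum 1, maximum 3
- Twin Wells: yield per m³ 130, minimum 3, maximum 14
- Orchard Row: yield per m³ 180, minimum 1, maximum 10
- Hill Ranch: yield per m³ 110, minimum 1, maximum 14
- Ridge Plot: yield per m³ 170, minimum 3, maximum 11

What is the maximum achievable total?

Meeting every minimum uses 1+3+1+1+3 = 9 m³, leaving 18.
Rank by yield per m³: Orchard Row 180 > Ridge Plot 170 > Twin Wells 130 > Hill Ranch 110 > Mesa Fields 100.
Orchard Row: +9 to 10 (cap) ; 9 left.
Ridge Plot: +8 to 11 (cap) ; 1 left.
Twin Wells has room for 11 more but only 1 remain, so it gets 4.
Total = 100×1 + 130×4 + 180×10 + 110×1 + 170×11 = 4400.

4400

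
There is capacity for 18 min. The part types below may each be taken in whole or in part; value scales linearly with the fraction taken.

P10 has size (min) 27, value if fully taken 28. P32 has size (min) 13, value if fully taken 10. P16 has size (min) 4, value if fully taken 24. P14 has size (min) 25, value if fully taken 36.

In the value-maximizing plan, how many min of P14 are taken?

Sort by value density: P16 24/4≈6, P14 36/25≈1.44, P10 28/27≈1.04, P32 10/13≈0.769.
Take all of P16 (4 min, value 24) → 14 min left.
14 min left: a 14/25 share of P14 gives 36×14/25 = 20.16.

14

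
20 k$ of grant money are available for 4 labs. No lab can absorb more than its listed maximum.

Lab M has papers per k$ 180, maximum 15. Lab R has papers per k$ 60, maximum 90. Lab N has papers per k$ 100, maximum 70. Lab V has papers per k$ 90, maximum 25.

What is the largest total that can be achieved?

3200

Highest papers per k$ first: Lab M 180 > Lab N 100 > Lab V 90 > Lab R 60.
Lab M: +15 to 15 (cap) → 5 left.
Lab N has room for 70 but only 5 remain, so it gets 5.
Total = 180×15 + 100×5 = 3200.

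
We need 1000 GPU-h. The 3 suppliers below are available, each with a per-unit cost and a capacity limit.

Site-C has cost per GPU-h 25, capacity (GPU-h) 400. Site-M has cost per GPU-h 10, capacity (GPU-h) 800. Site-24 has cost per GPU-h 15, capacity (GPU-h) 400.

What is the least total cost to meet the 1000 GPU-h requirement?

11000

Cheapest first:
Site-M at 10: take all 800 GPU-h — 200 still needed.
Take 200 from Site-24 at 15 to finish.
Site-C: unused.
Cost = 800×10 + 200×15 = 11000.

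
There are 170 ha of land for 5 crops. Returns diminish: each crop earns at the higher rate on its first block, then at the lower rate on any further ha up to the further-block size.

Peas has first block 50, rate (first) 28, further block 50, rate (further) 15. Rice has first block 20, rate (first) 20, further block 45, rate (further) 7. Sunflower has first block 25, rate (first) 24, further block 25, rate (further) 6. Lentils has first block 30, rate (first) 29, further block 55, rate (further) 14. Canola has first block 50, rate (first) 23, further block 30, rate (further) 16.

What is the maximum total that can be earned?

4320

Order all 10 blocks by rate: Lentils/first 29 > Peas/first 28 > Sunflower/first 24 > Canola/first 23 > Rice/first 20 > Canola/second 16 > Peas/second 15 > Lentils/second 14 > Rice/second 7 > Sunflower/second 6.
Lentils/first (29): +30 → 140 left.
Peas first at 28: fill all 50 → 90 left.
Sunflower/first (24): +25 → 65 left.
Fill Canola first block (50 at 23) → 15 left.
Rice/first: +15 of 20 at 20; pool empty.
Total = 29×30 + 28×50 + 24×25 + 23×50 + 20×15 = 4320.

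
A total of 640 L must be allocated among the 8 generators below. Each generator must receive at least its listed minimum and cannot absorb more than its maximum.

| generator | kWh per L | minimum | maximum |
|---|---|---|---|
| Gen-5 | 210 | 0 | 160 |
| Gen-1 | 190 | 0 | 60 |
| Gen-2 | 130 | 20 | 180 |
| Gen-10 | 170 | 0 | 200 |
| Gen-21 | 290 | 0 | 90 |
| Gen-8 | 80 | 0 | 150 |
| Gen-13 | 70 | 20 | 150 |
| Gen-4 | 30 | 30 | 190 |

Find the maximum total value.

117800

Meeting every minimum uses 0+0+20+0+0+0+20+30 = 70 L, leaving 570.
Rank by kWh per L: Gen-21 290 > Gen-5 210 > Gen-1 190 > Gen-10 170 > Gen-2 130 > Gen-8 80 > Gen-13 70 > Gen-4 30.
Give Gen-21 90 more to hit its cap of 90 ; 480 left.
Gen-5 takes 160 more to reach its cap of 160 ; 320 left.
Gen-1: +60 to 60 (cap) ; 260 left.
Gen-10 takes 200 more to reach its cap of 200 ; 60 left.
Gen-2: +60 (room for 160) → 80. Pool exhausted.
Total = 210×160 + 190×60 + 130×80 + 170×200 + 290×90 + 70×20 + 30×30 = 117800.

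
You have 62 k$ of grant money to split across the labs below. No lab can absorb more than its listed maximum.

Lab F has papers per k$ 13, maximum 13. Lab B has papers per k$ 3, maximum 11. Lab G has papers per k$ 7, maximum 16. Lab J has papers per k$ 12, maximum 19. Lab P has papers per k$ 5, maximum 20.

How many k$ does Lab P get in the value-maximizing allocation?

Rank by papers per k$: Lab F 13 > Lab J 12 > Lab G 7 > Lab P 5 > Lab B 3.
Lab F: +13 to 13 (cap) → 49 left.
Lab J: +19 to 19 (cap) → 30 left.
Give Lab G 16 to hit its cap of 16 → 14 left.
Lab P: +14 (room for 20) → 14. Pool exhausted.

14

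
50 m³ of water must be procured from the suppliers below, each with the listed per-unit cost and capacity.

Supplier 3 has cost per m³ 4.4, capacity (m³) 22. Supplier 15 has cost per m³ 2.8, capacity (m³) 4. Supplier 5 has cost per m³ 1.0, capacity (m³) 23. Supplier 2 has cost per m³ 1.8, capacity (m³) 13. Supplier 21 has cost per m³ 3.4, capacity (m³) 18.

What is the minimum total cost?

91.6

Use suppliers in increasing cost order.
Take 23 from Supplier 5 at 1.0 ; need 27 more.
Supplier 2 at 1.8: take all 13 m³ ; 14 still needed.
Take 4 from Supplier 15 at 2.8 ; need 10 more.
Take 10 from Supplier 21 at 3.4 to finish.
Supplier 3: unused.
Cost = 23×1.0 + 13×1.8 + 4×2.8 + 10×3.4 = 91.6.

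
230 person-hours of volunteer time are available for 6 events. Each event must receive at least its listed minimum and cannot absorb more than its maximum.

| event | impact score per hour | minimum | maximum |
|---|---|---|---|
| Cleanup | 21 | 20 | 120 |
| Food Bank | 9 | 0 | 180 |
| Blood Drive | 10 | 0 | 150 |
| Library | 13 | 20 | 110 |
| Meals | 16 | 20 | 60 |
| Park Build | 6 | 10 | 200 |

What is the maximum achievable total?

4060

Meeting every minimum uses 20+0+0+20+20+10 = 70 person-hours, leaving 160.
Rank by impact score per hour: Cleanup 21 > Meals 16 > Library 13 > Blood Drive 10 > Food Bank 9 > Park Build 6.
Cleanup: +100 to 120 (cap) → 60 left.
Meals: +40 to 60 (cap) → 20 left.
Only 20 left; Library takes them to reach 40.
Total = 21×120 + 13×40 + 16×60 + 6×10 = 4060.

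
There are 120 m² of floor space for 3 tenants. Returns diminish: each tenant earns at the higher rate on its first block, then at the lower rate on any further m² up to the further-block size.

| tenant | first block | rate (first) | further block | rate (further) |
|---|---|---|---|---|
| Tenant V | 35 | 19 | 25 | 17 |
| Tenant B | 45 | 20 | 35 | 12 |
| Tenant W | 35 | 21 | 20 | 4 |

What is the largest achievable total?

Rank every tier by rate: Tenant W/tier1 21 > Tenant B/tier1 20 > Tenant V/tier1 19 > Tenant V/tier2 17 > Tenant B/tier2 12 > Tenant W/tier2 4.
Tenant W/tier1 (21): +35 — 85 left.
Tenant B/tier1 (20): +45 — 40 left.
Tenant V/tier1 (19): +35 — 5 left.
Tenant V/tier2: +5 of 25 at 17; pool empty.
Total = 21×35 + 20×45 + 19×35 + 17×5 = 2385.

2385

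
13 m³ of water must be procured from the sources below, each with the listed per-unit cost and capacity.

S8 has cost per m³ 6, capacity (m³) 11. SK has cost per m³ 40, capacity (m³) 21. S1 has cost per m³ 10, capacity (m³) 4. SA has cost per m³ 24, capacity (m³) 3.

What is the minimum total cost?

86

Cheapest first:
Take 11 from S8 at 6 → need 2 more.
S1 (10): take the remaining 2 → done.
SA, SK: unused.
Cost = 11×6 + 2×10 = 86.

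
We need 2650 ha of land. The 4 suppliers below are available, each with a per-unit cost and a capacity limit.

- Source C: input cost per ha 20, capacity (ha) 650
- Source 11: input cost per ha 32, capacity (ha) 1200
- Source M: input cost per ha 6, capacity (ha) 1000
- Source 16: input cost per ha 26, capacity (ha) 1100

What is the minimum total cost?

45000

Use suppliers in increasing cost order.
Source M at 6: take all 1000 ha ; 1650 still needed.
Source C at 20: take all 650 ha ; 1000 still needed.
Take 1000 from Source 16 at 26 to finish.
Source 11: unused.
Cost = 1000×6 + 650×20 + 1000×26 = 45000.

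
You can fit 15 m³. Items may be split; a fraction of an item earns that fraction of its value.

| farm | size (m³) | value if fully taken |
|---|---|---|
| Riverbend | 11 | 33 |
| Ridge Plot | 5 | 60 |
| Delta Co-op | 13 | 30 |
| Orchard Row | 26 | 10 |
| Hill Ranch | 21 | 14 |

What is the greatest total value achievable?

Sort by value density: Ridge Plot 60/5≈12, Riverbend 33/11≈3, Delta Co-op 30/13≈2.31, Hill Ranch 14/21≈0.667, Orchard Row 10/26≈0.385.
All 5 m³ of Ridge Plot fit (value 60) → 10 remain.
10 m³ left: a 10/11 share of Riverbend gives 33×10/11 = 30.
Total value = 90.

90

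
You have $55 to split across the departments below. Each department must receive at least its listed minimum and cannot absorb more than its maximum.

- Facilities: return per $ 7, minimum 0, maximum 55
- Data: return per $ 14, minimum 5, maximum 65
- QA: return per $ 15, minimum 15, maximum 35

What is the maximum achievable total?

805

Meeting every minimum uses 0+5+15 = 20 $, leaving 35.
Rank by return per $: QA 15 > Data 14 > Facilities 7.
QA takes 20 more to reach its cap of 35 → 15 left.
Data: +15 (room for 60) → 20. Pool exhausted.
Total = 14×20 + 15×35 = 805.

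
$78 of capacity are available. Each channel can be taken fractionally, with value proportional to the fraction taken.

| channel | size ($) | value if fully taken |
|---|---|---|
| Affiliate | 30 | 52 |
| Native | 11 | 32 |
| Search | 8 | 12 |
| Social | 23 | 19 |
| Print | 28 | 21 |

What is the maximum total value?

Best value per unit of size first: Native 32/11≈2.91, Affiliate 52/30≈1.73, Search 12/8≈1.5, Social 19/23≈0.826, Print 21/28≈0.75.
All 11 $ of Native fit (value 32) → 67 remain.
Take all of Affiliate (30 $, value 52) → 37 $ left.
Take all of Search (8 $, value 12) → 29 $ left.
All 23 $ of Social fit (value 19) → 6 remain.
Only 6 $ remain; take 6/28 of Print for value 21×6/28 = 4.5.
Total value = 119.5.

119.5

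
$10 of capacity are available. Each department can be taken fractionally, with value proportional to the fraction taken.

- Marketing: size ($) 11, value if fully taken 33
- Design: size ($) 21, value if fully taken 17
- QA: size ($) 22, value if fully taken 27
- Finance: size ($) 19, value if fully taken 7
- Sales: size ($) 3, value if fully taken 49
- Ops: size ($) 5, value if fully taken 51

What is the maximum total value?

Rank by value-to-size ratio: Sales 49/3≈16.3, Ops 51/5≈10.2, Marketing 33/11≈3, QA 27/22≈1.23, Design 17/21≈0.81, Finance 7/19≈0.368.
Sales: take in full, 3 $ for value 49 ; 7 left.
All 5 $ of Ops fit (value 51) ; 2 remain.
Only 2 $ remain; take 2/11 of Marketing for value 33×2/11 = 6.
Total value = 106.

106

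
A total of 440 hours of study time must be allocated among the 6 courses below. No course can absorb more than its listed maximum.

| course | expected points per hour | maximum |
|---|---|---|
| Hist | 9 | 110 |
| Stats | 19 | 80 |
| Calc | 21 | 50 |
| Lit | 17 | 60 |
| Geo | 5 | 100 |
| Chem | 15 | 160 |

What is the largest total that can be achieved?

Highest expected points per hour first: Calc 21 > Stats 19 > Lit 17 > Chem 15 > Hist 9 > Geo 5.
Give Calc 50 to hit its cap of 50 → 390 left.
Stats takes 80 to reach its cap of 80 → 310 left.
Lit: +60 to 60 (cap) → 250 left.
Give Chem 160 to hit its cap of 160 → 90 left.
Only 90 left; Hist takes them to reach 90.
Total = 9×90 + 19×80 + 21×50 + 17×60 + 15×160 = 6800.

6800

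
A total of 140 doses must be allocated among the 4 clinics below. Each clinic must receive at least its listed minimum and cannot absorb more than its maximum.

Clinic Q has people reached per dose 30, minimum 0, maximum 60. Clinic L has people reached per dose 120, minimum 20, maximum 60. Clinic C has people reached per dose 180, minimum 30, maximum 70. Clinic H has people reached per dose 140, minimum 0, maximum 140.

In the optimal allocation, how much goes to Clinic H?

Meeting every minimum uses 0+20+30+0 = 50 doses, leaving 90.
Rank by people reached per dose: Clinic C 180 > Clinic H 140 > Clinic L 120 > Clinic Q 30.
Give Clinic C 40 more to hit its cap of 70 → 50 left.
Clinic H has room for 140 more but only 50 remain, so it gets 50.

50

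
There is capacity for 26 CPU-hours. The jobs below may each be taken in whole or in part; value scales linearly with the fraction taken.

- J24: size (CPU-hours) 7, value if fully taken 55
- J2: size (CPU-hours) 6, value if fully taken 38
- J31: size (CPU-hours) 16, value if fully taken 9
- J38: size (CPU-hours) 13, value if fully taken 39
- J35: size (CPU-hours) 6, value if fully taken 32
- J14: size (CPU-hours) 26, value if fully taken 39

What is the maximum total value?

146

Best value per unit of size first: J24 55/7≈7.86, J2 38/6≈6.33, J35 32/6≈5.33, J38 39/13≈3, J14 39/26≈1.5, J31 9/16≈0.562.
J24: take in full, 7 CPU-hours for value 55 → 19 left.
Take all of J2 (6 CPU-hours, value 38) → 13 CPU-hours left.
J35: take in full, 6 CPU-hours for value 32 → 7 left.
Only 7 CPU-hours remain; take 7/13 of J38 for value 39×7/13 = 21.
Total value = 146.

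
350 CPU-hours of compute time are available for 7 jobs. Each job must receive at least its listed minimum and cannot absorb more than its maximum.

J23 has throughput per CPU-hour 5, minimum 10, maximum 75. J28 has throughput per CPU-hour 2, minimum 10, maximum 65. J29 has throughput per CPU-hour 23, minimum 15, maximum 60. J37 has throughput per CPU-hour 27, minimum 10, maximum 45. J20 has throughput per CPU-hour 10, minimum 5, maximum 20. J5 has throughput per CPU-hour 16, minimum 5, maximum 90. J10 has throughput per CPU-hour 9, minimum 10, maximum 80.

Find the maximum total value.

Meeting every minimum uses 10+10+15+10+5+5+10 = 65 CPU-hours, leaving 285.
Order the jobs by throughput per CPU-hour: J37 27 > J29 23 > J5 16 > J20 10 > J10 9 > J23 5 > J28 2.
J37: +35 to 45 (cap) — 250 left.
J29: +45 to 60 (cap) — 205 left.
Give J5 85 more to hit its cap of 90 — 120 left.
J20: +15 to 20 (cap) — 105 left.
Give J10 70 more to hit its cap of 80 — 35 left.
J23 has room for 65 more but only 35 remain, so it gets 45.
Total = 5×45 + 2×10 + 23×60 + 27×45 + 10×20 + 16×90 + 9×80 = 5200.

5200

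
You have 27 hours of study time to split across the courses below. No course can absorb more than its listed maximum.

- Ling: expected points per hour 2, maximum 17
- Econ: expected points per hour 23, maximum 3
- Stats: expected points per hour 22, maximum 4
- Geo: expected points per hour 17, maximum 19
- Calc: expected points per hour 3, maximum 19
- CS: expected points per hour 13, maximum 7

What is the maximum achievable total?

493

Rank by expected points per hour: Econ 23 > Stats 22 > Geo 17 > CS 13 > Calc 3 > Ling 2.
Econ takes 3 to reach its cap of 3 → 24 left.
Stats takes 4 to reach its cap of 4 → 20 left.
Geo: +19 to 19 (cap) → 1 left.
CS: +1 (room for 7) → 1. Pool exhausted.
Total = 23×3 + 22×4 + 17×19 + 13×1 = 493.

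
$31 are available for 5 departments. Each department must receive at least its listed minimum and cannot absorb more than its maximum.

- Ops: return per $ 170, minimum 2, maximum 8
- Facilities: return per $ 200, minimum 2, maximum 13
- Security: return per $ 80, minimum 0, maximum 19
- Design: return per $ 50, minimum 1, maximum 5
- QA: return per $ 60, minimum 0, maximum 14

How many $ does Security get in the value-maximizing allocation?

Meeting every minimum uses 2+2+0+1+0 = 5 $, leaving 26.
Highest return per $ first: Facilities 200 > Ops 170 > Security 80 > QA 60 > Design 50.
Facilities takes 11 more to reach its cap of 13 — 15 left.
Give Ops 6 more to hit its cap of 8 — 9 left.
Security has room for 19 more but only 9 remain, so it gets 9.

9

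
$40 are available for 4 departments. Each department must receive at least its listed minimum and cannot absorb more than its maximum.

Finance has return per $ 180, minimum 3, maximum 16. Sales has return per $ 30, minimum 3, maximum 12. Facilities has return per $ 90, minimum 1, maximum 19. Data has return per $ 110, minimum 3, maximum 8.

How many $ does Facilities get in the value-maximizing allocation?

13

Meeting every minimum uses 3+3+1+3 = 10 $, leaving 30.
Order the departments by return per $: Finance 180 > Data 110 > Facilities 90 > Sales 30.
Finance takes 13 more to reach its cap of 16 ; 17 left.
Give Data 5 more to hit its cap of 8 ; 12 left.
Facilities: +12 (room for 18) → 13. Pool exhausted.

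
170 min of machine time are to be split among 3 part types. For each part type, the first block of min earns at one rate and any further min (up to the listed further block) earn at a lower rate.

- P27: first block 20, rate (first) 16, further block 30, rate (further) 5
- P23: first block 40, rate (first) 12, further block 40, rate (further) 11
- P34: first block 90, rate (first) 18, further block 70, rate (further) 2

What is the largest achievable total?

Treat each block as its own option and order by rate: P34/T1 18 > P27/T1 16 > P23/T1 12 > P23/T2 11 > P27/T2 5 > P34/T2 2.
P34/T1 (18): +90 → 80 left.
P27 T1 at 16: fill all 20 → 60 left.
P23/T1 (12): +40 → 20 left.
20 remain; put them into P23 T2 at 11.
Total = 18×90 + 16×20 + 12×40 + 11×20 = 2640.

2640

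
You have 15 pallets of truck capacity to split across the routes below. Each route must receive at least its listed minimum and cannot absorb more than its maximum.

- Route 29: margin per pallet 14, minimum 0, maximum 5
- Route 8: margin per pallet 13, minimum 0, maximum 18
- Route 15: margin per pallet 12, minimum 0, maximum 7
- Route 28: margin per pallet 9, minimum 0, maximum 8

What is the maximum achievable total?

200

Meeting every minimum uses 0+0+0+0 = 0 pallets, leaving 15.
Rank by margin per pallet: Route 29 14 > Route 8 13 > Route 15 12 > Route 28 9.
Give Route 29 5 more to hit its cap of 5 — 10 left.
Only 10 left; Route 8 takes them to reach 10.
Total = 14×5 + 13×10 = 200.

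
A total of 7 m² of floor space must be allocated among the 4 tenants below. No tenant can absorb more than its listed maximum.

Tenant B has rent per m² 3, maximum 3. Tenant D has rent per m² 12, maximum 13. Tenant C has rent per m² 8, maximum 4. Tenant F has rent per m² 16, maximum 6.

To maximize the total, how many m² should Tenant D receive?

1

Order the tenants by rent per m²: Tenant F 16 > Tenant D 12 > Tenant C 8 > Tenant B 3.
Tenant F takes 6 to reach its cap of 6 — 1 left.
Tenant D: +1 (room for 13) → 1. Pool exhausted.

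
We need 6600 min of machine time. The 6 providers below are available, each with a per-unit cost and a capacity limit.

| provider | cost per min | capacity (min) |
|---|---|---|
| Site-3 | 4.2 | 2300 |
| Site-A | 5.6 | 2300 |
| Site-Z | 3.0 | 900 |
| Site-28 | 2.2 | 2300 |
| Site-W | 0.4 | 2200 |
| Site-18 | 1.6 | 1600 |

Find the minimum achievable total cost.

10000

Fill from the cheapest provider first.
Take 2200 from Site-W at 0.4 ; need 4400 more.
Site-18 at 1.6: take all 1600 min ; 2800 still needed.
Site-28 (2.2): use full 2300 ; 500 min to go.
Site-Z (3.0): take the remaining 500 ; done.
Site-3, Site-A: unused.
Cost = 2200×0.4 + 1600×1.6 + 2300×2.2 + 500×3.0 = 10000.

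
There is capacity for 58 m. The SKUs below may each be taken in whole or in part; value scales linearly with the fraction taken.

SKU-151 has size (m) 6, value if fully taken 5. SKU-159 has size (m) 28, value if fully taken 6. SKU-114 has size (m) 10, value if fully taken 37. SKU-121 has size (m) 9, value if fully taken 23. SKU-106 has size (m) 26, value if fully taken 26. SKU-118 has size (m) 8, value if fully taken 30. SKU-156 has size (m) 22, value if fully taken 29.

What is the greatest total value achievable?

128

Best value per unit of size first: SKU-118 30/8≈3.75, SKU-114 37/10≈3.7, SKU-121 23/9≈2.56, SKU-156 29/22≈1.32, SKU-106 26/26≈1, SKU-151 5/6≈0.833, SKU-159 6/28≈0.214.
All 8 m of SKU-118 fit (value 30) — 50 remain.
All 10 m of SKU-114 fit (value 37) — 40 remain.
SKU-121: take in full, 9 m for value 23 — 31 left.
Take all of SKU-156 (22 m, value 29) — 9 m left.
Fill the last 9 m with part of SKU-106: 9/26 of it earns 9.
Total value = 128.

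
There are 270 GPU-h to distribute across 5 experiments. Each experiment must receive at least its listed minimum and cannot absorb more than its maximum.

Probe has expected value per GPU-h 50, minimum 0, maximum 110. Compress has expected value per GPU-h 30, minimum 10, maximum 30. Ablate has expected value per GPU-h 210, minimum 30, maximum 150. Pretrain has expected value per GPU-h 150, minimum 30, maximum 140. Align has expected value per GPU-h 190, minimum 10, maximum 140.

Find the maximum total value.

Meeting every minimum uses 0+10+30+30+10 = 80 GPU-h, leaving 190.
Rank by expected value per GPU-h: Ablate 210 > Align 190 > Pretrain 150 > Probe 50 > Compress 30.
Ablate: +120 to 150 (cap) — 70 left.
Align has room for 130 more but only 70 remain, so it gets 80.
Total = 30×10 + 210×150 + 150×30 + 190×80 = 51500.

51500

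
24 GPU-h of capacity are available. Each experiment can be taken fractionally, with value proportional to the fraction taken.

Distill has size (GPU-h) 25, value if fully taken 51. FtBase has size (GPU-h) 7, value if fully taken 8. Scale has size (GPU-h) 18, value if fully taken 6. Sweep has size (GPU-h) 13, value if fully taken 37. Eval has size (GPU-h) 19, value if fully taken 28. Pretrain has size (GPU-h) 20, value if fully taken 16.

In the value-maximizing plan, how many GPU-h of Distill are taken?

11

Best value per unit of size first: Sweep 37/13≈2.85, Distill 51/25≈2.04, Eval 28/19≈1.47, FtBase 8/7≈1.14, Pretrain 16/20≈0.8, Scale 6/18≈0.333.
Sweep: take in full, 13 GPU-h for value 37 — 11 left.
11 GPU-h left: a 11/25 share of Distill gives 51×11/25 = 22.44.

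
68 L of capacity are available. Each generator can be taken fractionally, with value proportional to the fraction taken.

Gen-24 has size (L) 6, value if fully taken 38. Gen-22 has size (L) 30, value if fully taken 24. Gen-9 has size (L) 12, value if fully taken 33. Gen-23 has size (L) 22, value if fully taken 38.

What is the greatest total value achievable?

131.4

Sort by value density: Gen-24 38/6≈6.33, Gen-9 33/12≈2.75, Gen-23 38/22≈1.73, Gen-22 24/30≈0.8.
Gen-24: take in full, 6 L for value 38 → 62 left.
Take all of Gen-9 (12 L, value 33) → 50 L left.
Gen-23: take in full, 22 L for value 38 → 28 left.
Fill the last 28 L with part of Gen-22: 28/30 of it earns 22.4.
Total value = 131.4.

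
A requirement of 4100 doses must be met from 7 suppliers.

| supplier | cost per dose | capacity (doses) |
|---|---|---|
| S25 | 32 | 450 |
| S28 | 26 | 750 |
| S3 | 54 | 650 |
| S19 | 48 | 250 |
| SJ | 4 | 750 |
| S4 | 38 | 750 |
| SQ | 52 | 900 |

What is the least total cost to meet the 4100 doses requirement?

137700

Cheapest first:
SJ (4): use full 750 → 3350 doses to go.
Take 750 from S28 at 26 → need 2600 more.
Take 450 from S25 at 32 → need 2150 more.
Take 750 from S4 at 38 → need 1400 more.
S19 (48): use full 250 → 1150 doses to go.
SQ at 52: take all 900 doses → 250 still needed.
S3 (54): take the remaining 250 → done.
Cost = 750×4 + 750×26 + 450×32 + 750×38 + 250×48 + 900×52 + 250×54 = 137700.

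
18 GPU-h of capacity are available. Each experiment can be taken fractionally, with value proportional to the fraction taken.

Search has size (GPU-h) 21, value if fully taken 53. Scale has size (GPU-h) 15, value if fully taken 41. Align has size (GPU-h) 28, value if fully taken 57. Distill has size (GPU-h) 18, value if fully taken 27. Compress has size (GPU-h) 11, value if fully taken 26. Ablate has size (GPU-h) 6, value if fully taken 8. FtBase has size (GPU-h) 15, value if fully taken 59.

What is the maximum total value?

67.2

Rank by value-to-size ratio: FtBase 59/15≈3.93, Scale 41/15≈2.73, Search 53/21≈2.52, Compress 26/11≈2.36, Align 57/28≈2.04, Distill 27/18≈1.5, Ablate 8/6≈1.33.
All 15 GPU-h of FtBase fit (value 59) ; 3 remain.
Only 3 GPU-h remain; take 3/15 of Scale for value 41×3/15 = 8.2.
Total value = 67.2.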